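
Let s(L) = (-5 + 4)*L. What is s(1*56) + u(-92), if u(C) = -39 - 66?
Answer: -161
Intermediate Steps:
u(C) = -105
s(L) = -L
s(1*56) + u(-92) = -56 - 105 = -161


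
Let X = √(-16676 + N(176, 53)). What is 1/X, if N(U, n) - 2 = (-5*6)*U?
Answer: -I*√21954/21954 ≈ -0.0067491*I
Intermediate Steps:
N(U, n) = 2 - 30*U (N(U, n) = 2 + (-5*6)*U = 2 - 30*U)
X = I*√21954 (X = √(-16676 + (2 - 30*176)) = √(-16676 + (2 - 5280)) = √(-16676 - 5278) = √(-21954) = I*√21954 ≈ 148.17*I)
1/X = 1/(I*√21954) = -I*√21954/21954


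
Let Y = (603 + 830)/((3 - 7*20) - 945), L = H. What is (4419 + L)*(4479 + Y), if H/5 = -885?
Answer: -14534535/541 ≈ -26866.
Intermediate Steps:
H = -4425 (H = 5*(-885) = -4425)
L = -4425
Y = -1433/1082 (Y = 1433/((3 - 140) - 945) = 1433/(-137 - 945) = 1433/(-1082) = 1433*(-1/1082) = -1433/1082 ≈ -1.3244)
(4419 + L)*(4479 + Y) = (4419 - 4425)*(4479 - 1433/1082) = -6*4844845/1082 = -14534535/541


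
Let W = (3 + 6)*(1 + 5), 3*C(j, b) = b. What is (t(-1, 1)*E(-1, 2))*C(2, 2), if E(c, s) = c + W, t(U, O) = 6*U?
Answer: -212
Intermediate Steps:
C(j, b) = b/3
W = 54 (W = 9*6 = 54)
E(c, s) = 54 + c (E(c, s) = c + 54 = 54 + c)
(t(-1, 1)*E(-1, 2))*C(2, 2) = ((6*(-1))*(54 - 1))*((⅓)*2) = -6*53*(⅔) = -318*⅔ = -212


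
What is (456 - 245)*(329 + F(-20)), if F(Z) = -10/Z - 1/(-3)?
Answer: 417569/6 ≈ 69595.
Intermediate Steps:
F(Z) = ⅓ - 10/Z (F(Z) = -10/Z - 1*(-⅓) = -10/Z + ⅓ = ⅓ - 10/Z)
(456 - 245)*(329 + F(-20)) = (456 - 245)*(329 + (⅓)*(-30 - 20)/(-20)) = 211*(329 + (⅓)*(-1/20)*(-50)) = 211*(329 + ⅚) = 211*(1979/6) = 417569/6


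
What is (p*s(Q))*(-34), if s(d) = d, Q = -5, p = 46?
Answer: 7820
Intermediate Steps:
(p*s(Q))*(-34) = (46*(-5))*(-34) = -230*(-34) = 7820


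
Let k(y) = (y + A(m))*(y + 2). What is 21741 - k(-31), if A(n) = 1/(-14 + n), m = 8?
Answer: 125023/6 ≈ 20837.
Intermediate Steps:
k(y) = (2 + y)*(-⅙ + y) (k(y) = (y + 1/(-14 + 8))*(y + 2) = (y + 1/(-6))*(2 + y) = (y - ⅙)*(2 + y) = (-⅙ + y)*(2 + y) = (2 + y)*(-⅙ + y))
21741 - k(-31) = 21741 - (-⅓ + (-31)² + (11/6)*(-31)) = 21741 - (-⅓ + 961 - 341/6) = 21741 - 1*5423/6 = 21741 - 5423/6 = 125023/6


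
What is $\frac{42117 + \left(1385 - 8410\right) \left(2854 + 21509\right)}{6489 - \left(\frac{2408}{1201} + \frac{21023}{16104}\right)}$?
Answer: $- \frac{3309382589314032}{125439099001} \approx -26382.0$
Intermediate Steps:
$\frac{42117 + \left(1385 - 8410\right) \left(2854 + 21509\right)}{6489 - \left(\frac{2408}{1201} + \frac{21023}{16104}\right)} = \frac{42117 - 171150075}{6489 - \frac{64027055}{19340904}} = - \frac{171107958}{6489 - \frac{64027055}{19340904}} = - \frac{171107958}{\frac{125439099001}{19340904}} = \left(-171107958\right) \frac{19340904}{125439099001} = - \frac{3309382589314032}{125439099001}$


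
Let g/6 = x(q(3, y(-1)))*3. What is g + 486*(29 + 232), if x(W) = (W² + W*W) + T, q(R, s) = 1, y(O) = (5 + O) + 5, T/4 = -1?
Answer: 126810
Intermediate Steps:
T = -4 (T = 4*(-1) = -4)
y(O) = 10 + O
x(W) = -4 + 2*W² (x(W) = (W² + W*W) - 4 = (W² + W²) - 4 = 2*W² - 4 = -4 + 2*W²)
g = -36 (g = 6*((-4 + 2*1²)*3) = 6*((-4 + 2*1)*3) = 6*((-4 + 2)*3) = 6*(-2*3) = 6*(-6) = -36)
g + 486*(29 + 232) = -36 + 486*(29 + 232) = -36 + 486*261 = -36 + 126846 = 126810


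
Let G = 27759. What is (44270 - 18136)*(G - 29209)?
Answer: -37894300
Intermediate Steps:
(44270 - 18136)*(G - 29209) = (44270 - 18136)*(27759 - 29209) = 26134*(-1450) = -37894300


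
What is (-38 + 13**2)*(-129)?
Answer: -16899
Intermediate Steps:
(-38 + 13**2)*(-129) = (-38 + 169)*(-129) = 131*(-129) = -16899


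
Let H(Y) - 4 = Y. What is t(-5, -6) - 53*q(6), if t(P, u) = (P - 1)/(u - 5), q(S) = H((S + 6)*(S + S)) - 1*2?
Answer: -85112/11 ≈ -7737.5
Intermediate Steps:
H(Y) = 4 + Y
q(S) = 2 + 2*S*(6 + S) (q(S) = (4 + (S + 6)*(S + S)) - 1*2 = (4 + (6 + S)*(2*S)) - 2 = (4 + 2*S*(6 + S)) - 2 = 2 + 2*S*(6 + S))
t(P, u) = (-1 + P)/(-5 + u)
t(-5, -6) - 53*q(6) = (-1 - 5)/(-5 - 6) - 53*(2 + 2*6*(6 + 6)) = -6/(-11) - 53*(2 + 2*6*12) = -1/11*(-6) - 53*(2 + 144) = 6/11 - 53*146 = 6/11 - 7738 = -85112/11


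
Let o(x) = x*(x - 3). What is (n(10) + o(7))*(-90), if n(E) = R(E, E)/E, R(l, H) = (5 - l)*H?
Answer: -2070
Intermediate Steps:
R(l, H) = H*(5 - l)
n(E) = 5 - E (n(E) = (E*(5 - E))/E = 5 - E)
o(x) = x*(-3 + x)
(n(10) + o(7))*(-90) = ((5 - 1*10) + 7*(-3 + 7))*(-90) = ((5 - 10) + 7*4)*(-90) = (-5 + 28)*(-90) = 23*(-90) = -2070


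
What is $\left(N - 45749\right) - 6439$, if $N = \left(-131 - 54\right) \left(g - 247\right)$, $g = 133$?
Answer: $-31098$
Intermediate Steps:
$N = 21090$ ($N = \left(-131 - 54\right) \left(133 - 247\right) = \left(-185\right) \left(-114\right) = 21090$)
$\left(N - 45749\right) - 6439 = \left(21090 - 45749\right) - 6439 = -24659 - 6439 = -31098$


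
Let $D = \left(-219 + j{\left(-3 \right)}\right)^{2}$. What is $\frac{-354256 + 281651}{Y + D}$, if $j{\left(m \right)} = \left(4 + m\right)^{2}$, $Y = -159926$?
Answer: $\frac{72605}{112402} \approx 0.64594$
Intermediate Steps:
$D = 47524$ ($D = \left(-219 + \left(4 - 3\right)^{2}\right)^{2} = \left(-219 + 1^{2}\right)^{2} = \left(-219 + 1\right)^{2} = \left(-218\right)^{2} = 47524$)
$\frac{-354256 + 281651}{Y + D} = \frac{-354256 + 281651}{-159926 + 47524} = - \frac{72605}{-112402} = \left(-72605\right) \left(- \frac{1}{112402}\right) = \frac{72605}{112402}$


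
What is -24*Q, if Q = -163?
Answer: 3912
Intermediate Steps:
-24*Q = -24*(-163) = 3912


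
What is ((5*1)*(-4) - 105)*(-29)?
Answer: 3625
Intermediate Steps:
((5*1)*(-4) - 105)*(-29) = (5*(-4) - 105)*(-29) = (-20 - 105)*(-29) = -125*(-29) = 3625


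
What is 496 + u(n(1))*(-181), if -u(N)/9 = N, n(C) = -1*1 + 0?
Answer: -1133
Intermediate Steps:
n(C) = -1 (n(C) = -1 + 0 = -1)
u(N) = -9*N
496 + u(n(1))*(-181) = 496 - 9*(-1)*(-181) = 496 + 9*(-181) = 496 - 1629 = -1133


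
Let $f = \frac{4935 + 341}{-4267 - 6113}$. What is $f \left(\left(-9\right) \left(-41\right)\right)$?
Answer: $- \frac{162237}{865} \approx -187.56$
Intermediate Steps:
$f = - \frac{1319}{2595}$ ($f = \frac{5276}{-10380} = 5276 \left(- \frac{1}{10380}\right) = - \frac{1319}{2595} \approx -0.50829$)
$f \left(\left(-9\right) \left(-41\right)\right) = - \frac{1319 \left(\left(-9\right) \left(-41\right)\right)}{2595} = \left(- \frac{1319}{2595}\right) 369 = - \frac{162237}{865}$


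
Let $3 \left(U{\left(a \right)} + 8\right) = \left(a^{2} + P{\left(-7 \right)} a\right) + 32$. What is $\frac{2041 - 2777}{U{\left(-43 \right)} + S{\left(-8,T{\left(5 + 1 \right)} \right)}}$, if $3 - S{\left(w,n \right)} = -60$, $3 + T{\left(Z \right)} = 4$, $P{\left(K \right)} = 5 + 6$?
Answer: $- \frac{2208}{1573} \approx -1.4037$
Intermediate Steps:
$P{\left(K \right)} = 11$
$T{\left(Z \right)} = 1$ ($T{\left(Z \right)} = -3 + 4 = 1$)
$S{\left(w,n \right)} = 63$ ($S{\left(w,n \right)} = 3 - -60 = 3 + 60 = 63$)
$U{\left(a \right)} = \frac{8}{3} + \frac{a^{2}}{3} + \frac{11 a}{3}$ ($U{\left(a \right)} = -8 + \frac{\left(a^{2} + 11 a\right) + 32}{3} = -8 + \frac{32 + a^{2} + 11 a}{3} = -8 + \left(\frac{32}{3} + \frac{a^{2}}{3} + \frac{11 a}{3}\right) = \frac{8}{3} + \frac{a^{2}}{3} + \frac{11 a}{3}$)
$\frac{2041 - 2777}{U{\left(-43 \right)} + S{\left(-8,T{\left(5 + 1 \right)} \right)}} = \frac{2041 - 2777}{\left(\frac{8}{3} + \frac{\left(-43\right)^{2}}{3} + \frac{11}{3} \left(-43\right)\right) + 63} = - \frac{736}{\left(\frac{8}{3} + \frac{1}{3} \cdot 1849 - \frac{473}{3}\right) + 63} = - \frac{736}{\left(\frac{8}{3} + \frac{1849}{3} - \frac{473}{3}\right) + 63} = - \frac{736}{\frac{1384}{3} + 63} = - \frac{736}{\frac{1573}{3}} = \left(-736\right) \frac{3}{1573} = - \frac{2208}{1573}$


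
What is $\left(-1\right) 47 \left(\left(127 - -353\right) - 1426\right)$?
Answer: $44462$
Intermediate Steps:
$\left(-1\right) 47 \left(\left(127 - -353\right) - 1426\right) = - 47 \left(\left(127 + 353\right) - 1426\right) = - 47 \left(480 - 1426\right) = \left(-47\right) \left(-946\right) = 44462$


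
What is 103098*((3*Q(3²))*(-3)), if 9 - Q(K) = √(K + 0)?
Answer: -5567292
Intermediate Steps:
Q(K) = 9 - √K (Q(K) = 9 - √(K + 0) = 9 - √K)
103098*((3*Q(3²))*(-3)) = 103098*((3*(9 - √(3²)))*(-3)) = 103098*((3*(9 - √9))*(-3)) = 103098*((3*(9 - 1*3))*(-3)) = 103098*((3*(9 - 3))*(-3)) = 103098*((3*6)*(-3)) = 103098*(18*(-3)) = 103098*(-54) = -5567292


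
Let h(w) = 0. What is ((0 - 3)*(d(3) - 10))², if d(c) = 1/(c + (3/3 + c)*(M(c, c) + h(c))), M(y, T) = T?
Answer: 22201/25 ≈ 888.04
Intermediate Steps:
d(c) = 1/(c + c*(1 + c)) (d(c) = 1/(c + (3/3 + c)*(c + 0)) = 1/(c + (3*(⅓) + c)*c) = 1/(c + (1 + c)*c) = 1/(c + c*(1 + c)))
((0 - 3)*(d(3) - 10))² = ((0 - 3)*(1/(3*(2 + 3)) - 10))² = (-3*((⅓)/5 - 10))² = (-3*((⅓)*(⅕) - 10))² = (-3*(1/15 - 10))² = (-3*(-149/15))² = (149/5)² = 22201/25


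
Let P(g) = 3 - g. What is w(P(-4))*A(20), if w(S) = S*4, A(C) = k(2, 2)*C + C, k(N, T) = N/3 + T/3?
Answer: 3920/3 ≈ 1306.7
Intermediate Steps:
k(N, T) = N/3 + T/3 (k(N, T) = N*(⅓) + T*(⅓) = N/3 + T/3)
A(C) = 7*C/3 (A(C) = ((⅓)*2 + (⅓)*2)*C + C = (⅔ + ⅔)*C + C = 4*C/3 + C = 7*C/3)
w(S) = 4*S
w(P(-4))*A(20) = (4*(3 - 1*(-4)))*((7/3)*20) = (4*(3 + 4))*(140/3) = (4*7)*(140/3) = 28*(140/3) = 3920/3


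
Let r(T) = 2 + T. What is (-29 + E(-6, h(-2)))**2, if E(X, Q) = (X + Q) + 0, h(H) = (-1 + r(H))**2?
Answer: 1156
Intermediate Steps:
h(H) = (1 + H)**2 (h(H) = (-1 + (2 + H))**2 = (1 + H)**2)
E(X, Q) = Q + X (E(X, Q) = (Q + X) + 0 = Q + X)
(-29 + E(-6, h(-2)))**2 = (-29 + ((1 - 2)**2 - 6))**2 = (-29 + ((-1)**2 - 6))**2 = (-29 + (1 - 6))**2 = (-29 - 5)**2 = (-34)**2 = 1156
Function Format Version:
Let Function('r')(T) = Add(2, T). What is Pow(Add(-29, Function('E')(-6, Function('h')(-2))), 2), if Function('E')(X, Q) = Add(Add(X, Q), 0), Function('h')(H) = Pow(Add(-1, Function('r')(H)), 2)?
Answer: 1156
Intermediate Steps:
Function('h')(H) = Pow(Add(1, H), 2) (Function('h')(H) = Pow(Add(-1, Add(2, H)), 2) = Pow(Add(1, H), 2))
Function('E')(X, Q) = Add(Q, X) (Function('E')(X, Q) = Add(Add(Q, X), 0) = Add(Q, X))
Pow(Add(-29, Function('E')(-6, Function('h')(-2))), 2) = Pow(Add(-29, Add(Pow(Add(1, -2), 2), -6)), 2) = Pow(Add(-29, Add(Pow(-1, 2), -6)), 2) = Pow(Add(-29, Add(1, -6)), 2) = Pow(Add(-29, -5), 2) = Pow(-34, 2) = 1156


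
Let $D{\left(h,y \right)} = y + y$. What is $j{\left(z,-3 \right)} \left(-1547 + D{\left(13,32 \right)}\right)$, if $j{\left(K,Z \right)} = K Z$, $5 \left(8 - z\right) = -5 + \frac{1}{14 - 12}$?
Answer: $\frac{395961}{10} \approx 39596.0$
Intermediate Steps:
$D{\left(h,y \right)} = 2 y$
$z = \frac{89}{10}$ ($z = 8 - \frac{-5 + \frac{1}{14 - 12}}{5} = 8 - \frac{-5 + \frac{1}{2}}{5} = 8 - - \frac{9}{10} = 8 + \frac{9}{10} = \frac{89}{10} \approx 8.9$)
$j{\left(z,-3 \right)} \left(-1547 + D{\left(13,32 \right)}\right) = \frac{89}{10} \left(-3\right) \left(-1547 + 2 \cdot 32\right) = - \frac{267 \left(-1547 + 64\right)}{10} = \left(- \frac{267}{10}\right) \left(-1483\right) = \frac{395961}{10}$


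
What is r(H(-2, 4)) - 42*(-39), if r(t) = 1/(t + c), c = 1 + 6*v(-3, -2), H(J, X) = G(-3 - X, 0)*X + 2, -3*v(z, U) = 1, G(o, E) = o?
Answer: 44225/27 ≈ 1638.0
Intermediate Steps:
v(z, U) = -⅓ (v(z, U) = -⅓*1 = -⅓)
H(J, X) = 2 + X*(-3 - X) (H(J, X) = (-3 - X)*X + 2 = X*(-3 - X) + 2 = 2 + X*(-3 - X))
c = -1 (c = 1 + 6*(-⅓) = 1 - 2 = -1)
r(t) = 1/(-1 + t) (r(t) = 1/(t - 1) = 1/(-1 + t))
r(H(-2, 4)) - 42*(-39) = 1/(-1 + (2 - 1*4*(3 + 4))) - 42*(-39) = 1/(-1 + (2 - 1*4*7)) + 1638 = 1/(-1 + (2 - 28)) + 1638 = 1/(-1 - 26) + 1638 = 1/(-27) + 1638 = -1/27 + 1638 = 44225/27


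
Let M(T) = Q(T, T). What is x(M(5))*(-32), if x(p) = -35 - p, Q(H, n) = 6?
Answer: 1312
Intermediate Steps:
M(T) = 6
x(M(5))*(-32) = (-35 - 1*6)*(-32) = (-35 - 6)*(-32) = -41*(-32) = 1312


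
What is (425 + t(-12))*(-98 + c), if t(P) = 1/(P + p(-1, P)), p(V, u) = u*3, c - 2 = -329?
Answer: -8669575/48 ≈ -1.8062e+5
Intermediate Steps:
c = -327 (c = 2 - 329 = -327)
p(V, u) = 3*u
t(P) = 1/(4*P) (t(P) = 1/(P + 3*P) = 1/(4*P))
(425 + t(-12))*(-98 + c) = (425 + (1/4)/(-12))*(-98 - 327) = (425 + (1/4)*(-1/12))*(-425) = (425 - 1/48)*(-425) = (20399/48)*(-425) = -8669575/48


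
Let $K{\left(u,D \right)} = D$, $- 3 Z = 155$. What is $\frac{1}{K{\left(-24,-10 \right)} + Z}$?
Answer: $- \frac{3}{185} \approx -0.016216$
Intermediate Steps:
$Z = - \frac{155}{3}$ ($Z = \left(- \frac{1}{3}\right) 155 = - \frac{155}{3} \approx -51.667$)
$\frac{1}{K{\left(-24,-10 \right)} + Z} = \frac{1}{-10 - \frac{155}{3}} = \frac{1}{- \frac{185}{3}} = - \frac{3}{185}$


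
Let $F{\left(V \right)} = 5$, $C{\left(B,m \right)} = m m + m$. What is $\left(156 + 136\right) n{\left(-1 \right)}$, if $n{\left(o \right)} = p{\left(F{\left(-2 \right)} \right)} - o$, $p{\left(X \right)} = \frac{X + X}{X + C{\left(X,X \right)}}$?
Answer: $\frac{2628}{7} \approx 375.43$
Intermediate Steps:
$C{\left(B,m \right)} = m + m^{2}$ ($C{\left(B,m \right)} = m^{2} + m = m + m^{2}$)
$p{\left(X \right)} = \frac{2 X}{X + X \left(1 + X\right)}$ ($p{\left(X \right)} = \frac{X + X}{X + X \left(1 + X\right)} = \frac{2 X}{X + X \left(1 + X\right)}$)
$n{\left(o \right)} = \frac{2}{7} - o$ ($n{\left(o \right)} = \frac{2}{2 + 5} - o = \frac{2}{7} - o$)
$\left(156 + 136\right) n{\left(-1 \right)} = \left(156 + 136\right) \left(\frac{2}{7} - -1\right) = 292 \left(\frac{2}{7} + 1\right) = 292 \cdot \frac{9}{7} = \frac{2628}{7}$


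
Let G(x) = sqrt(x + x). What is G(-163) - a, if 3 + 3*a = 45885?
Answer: -15294 + I*sqrt(326) ≈ -15294.0 + 18.055*I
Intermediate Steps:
a = 15294 (a = -1 + (1/3)*45885 = -1 + 15295 = 15294)
G(x) = sqrt(2)*sqrt(x) (G(x) = sqrt(2*x) = sqrt(2)*sqrt(x))
G(-163) - a = sqrt(2)*sqrt(-163) - 1*15294 = sqrt(2)*(I*sqrt(163)) - 15294 = I*sqrt(326) - 15294 = -15294 + I*sqrt(326)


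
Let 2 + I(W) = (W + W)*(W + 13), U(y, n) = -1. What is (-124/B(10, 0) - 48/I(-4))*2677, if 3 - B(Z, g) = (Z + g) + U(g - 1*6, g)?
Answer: 6333782/111 ≈ 57061.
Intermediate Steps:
I(W) = -2 + 2*W*(13 + W) (I(W) = -2 + (W + W)*(W + 13) = -2 + (2*W)*(13 + W) = -2 + 2*W*(13 + W))
B(Z, g) = 4 - Z - g (B(Z, g) = 3 - ((Z + g) - 1) = 3 - (-1 + Z + g) = 3 + (1 - Z - g) = 4 - Z - g)
(-124/B(10, 0) - 48/I(-4))*2677 = (-124/(4 - 1*10 - 1*0) - 48/(-2 + 2*(-4)**2 + 26*(-4)))*2677 = (-124/(4 - 10 + 0) - 48/(-2 + 2*16 - 104))*2677 = (-124/(-6) - 48/(-2 + 32 - 104))*2677 = (-124*(-1/6) - 48/(-74))*2677 = (62/3 - 48*(-1/74))*2677 = (62/3 + 24/37)*2677 = (2366/111)*2677 = 6333782/111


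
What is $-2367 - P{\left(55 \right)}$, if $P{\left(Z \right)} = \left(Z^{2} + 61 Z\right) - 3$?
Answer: $-8744$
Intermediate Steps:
$P{\left(Z \right)} = -3 + Z^{2} + 61 Z$
$-2367 - P{\left(55 \right)} = -2367 - \left(-3 + 55^{2} + 61 \cdot 55\right) = -2367 - \left(-3 + 3025 + 3355\right) = -2367 - 6377 = -8744$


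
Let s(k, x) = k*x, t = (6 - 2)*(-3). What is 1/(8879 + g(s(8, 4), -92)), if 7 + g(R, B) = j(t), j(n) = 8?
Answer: 1/8880 ≈ 0.00011261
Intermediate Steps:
t = -12 (t = 4*(-3) = -12)
g(R, B) = 1 (g(R, B) = -7 + 8 = 1)
1/(8879 + g(s(8, 4), -92)) = 1/(8879 + 1) = 1/8880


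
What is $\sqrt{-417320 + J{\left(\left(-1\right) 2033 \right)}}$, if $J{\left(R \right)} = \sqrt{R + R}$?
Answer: $\sqrt{-417320 + i \sqrt{4066}} \approx 0.049 + 646.0 i$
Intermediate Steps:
$J{\left(R \right)} = \sqrt{2} \sqrt{R}$ ($J{\left(R \right)} = \sqrt{2 R} = \sqrt{2} \sqrt{R}$)
$\sqrt{-417320 + J{\left(\left(-1\right) 2033 \right)}} = \sqrt{-417320 + \sqrt{2} \sqrt{\left(-1\right) 2033}} = \sqrt{-417320 + \sqrt{2} \sqrt{-2033}} = \sqrt{-417320 + \sqrt{2} i \sqrt{2033}} = \sqrt{-417320 + i \sqrt{4066}}$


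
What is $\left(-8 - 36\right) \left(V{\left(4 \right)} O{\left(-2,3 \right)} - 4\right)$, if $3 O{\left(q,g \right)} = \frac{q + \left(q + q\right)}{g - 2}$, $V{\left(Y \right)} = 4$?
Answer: $528$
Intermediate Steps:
$O{\left(q,g \right)} = \frac{q}{-2 + g}$ ($O{\left(q,g \right)} = \frac{\left(q + \left(q + q\right)\right) \frac{1}{g - 2}}{3} = \frac{\left(q + 2 q\right) \frac{1}{-2 + g}}{3} = \frac{3 q \frac{1}{-2 + g}}{3} = \frac{q}{-2 + g}$)
$\left(-8 - 36\right) \left(V{\left(4 \right)} O{\left(-2,3 \right)} - 4\right) = \left(-8 - 36\right) \left(4 \left(- \frac{2}{-2 + 3}\right) - 4\right) = \left(-8 - 36\right) \left(4 \left(- \frac{2}{1}\right) - 4\right) = - 44 \left(4 \left(\left(-2\right) 1\right) - 4\right) = - 44 \left(4 \left(-2\right) - 4\right) = - 44 \left(-8 - 4\right) = \left(-44\right) \left(-12\right) = 528$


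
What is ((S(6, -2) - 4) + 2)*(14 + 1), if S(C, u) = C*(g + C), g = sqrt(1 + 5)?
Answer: 510 + 90*sqrt(6) ≈ 730.45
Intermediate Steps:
g = sqrt(6) ≈ 2.4495
S(C, u) = C*(C + sqrt(6)) (S(C, u) = C*(sqrt(6) + C) = C*(C + sqrt(6)))
((S(6, -2) - 4) + 2)*(14 + 1) = ((6*(6 + sqrt(6)) - 4) + 2)*(14 + 1) = (((36 + 6*sqrt(6)) - 4) + 2)*15 = ((32 + 6*sqrt(6)) + 2)*15 = (34 + 6*sqrt(6))*15 = 510 + 90*sqrt(6)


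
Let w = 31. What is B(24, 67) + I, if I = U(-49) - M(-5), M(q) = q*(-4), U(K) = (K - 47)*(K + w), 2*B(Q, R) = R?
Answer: 3483/2 ≈ 1741.5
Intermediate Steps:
B(Q, R) = R/2
U(K) = (-47 + K)*(31 + K) (U(K) = (K - 47)*(K + 31) = (-47 + K)*(31 + K))
M(q) = -4*q
I = 1708 (I = (-1457 + (-49)**2 - 16*(-49)) - (-4)*(-5) = (-1457 + 2401 + 784) - 1*20 = 1728 - 20 = 1708)
B(24, 67) + I = (1/2)*67 + 1708 = 67/2 + 1708 = 3483/2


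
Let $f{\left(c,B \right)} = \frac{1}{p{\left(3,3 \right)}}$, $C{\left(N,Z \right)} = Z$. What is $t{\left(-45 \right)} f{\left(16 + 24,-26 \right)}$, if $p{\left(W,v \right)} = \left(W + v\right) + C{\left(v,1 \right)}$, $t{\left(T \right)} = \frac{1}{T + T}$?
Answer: $- \frac{1}{630} \approx -0.0015873$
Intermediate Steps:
$t{\left(T \right)} = \frac{1}{2 T}$
$p{\left(W,v \right)} = 1 + W + v$ ($p{\left(W,v \right)} = \left(W + v\right) + 1 = 1 + W + v$)
$f{\left(c,B \right)} = \frac{1}{7}$ ($f{\left(c,B \right)} = \frac{1}{1 + 3 + 3} = \frac{1}{7}$)
$t{\left(-45 \right)} f{\left(16 + 24,-26 \right)} = \frac{1}{2 \left(-45\right)} \frac{1}{7} = \frac{1}{2} \left(- \frac{1}{45}\right) \frac{1}{7} = \left(- \frac{1}{90}\right) \frac{1}{7} = - \frac{1}{630}$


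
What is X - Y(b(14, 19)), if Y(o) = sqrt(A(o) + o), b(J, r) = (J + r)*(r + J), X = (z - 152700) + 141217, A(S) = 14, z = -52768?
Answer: -64251 - sqrt(1103) ≈ -64284.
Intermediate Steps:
X = -64251 (X = (-52768 - 152700) + 141217 = -205468 + 141217 = -64251)
b(J, r) = (J + r)**2 (b(J, r) = (J + r)*(J + r) = (J + r)**2)
Y(o) = sqrt(14 + o)
X - Y(b(14, 19)) = -64251 - sqrt(14 + (14 + 19)**2) = -64251 - sqrt(14 + 33**2) = -64251 - sqrt(14 + 1089) = -64251 - sqrt(1103)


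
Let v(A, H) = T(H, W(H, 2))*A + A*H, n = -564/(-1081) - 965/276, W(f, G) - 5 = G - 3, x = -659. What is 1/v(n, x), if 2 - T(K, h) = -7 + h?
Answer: 46/89489 ≈ 0.00051403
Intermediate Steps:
W(f, G) = 2 + G (W(f, G) = 5 + (G - 3) = 5 + (-3 + G) = 2 + G)
T(K, h) = 9 - h (T(K, h) = 2 - (-7 + h) = 2 + (7 - h) = 9 - h)
n = -821/276 (n = -564*(-1/1081) - 965*1/276 = 12/23 - 965/276 = -821/276 ≈ -2.9746)
v(A, H) = 5*A + A*H (v(A, H) = (9 - (2 + 2))*A + A*H = (9 - 1*4)*A + A*H = (9 - 4)*A + A*H = 5*A + A*H)
1/v(n, x) = 1/(-821*(5 - 659)/276) = 1/(-821/276*(-654)) = 1/(89489/46) = 46/89489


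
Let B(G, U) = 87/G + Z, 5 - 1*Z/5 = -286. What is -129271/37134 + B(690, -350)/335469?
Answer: -830153920232/238765028715 ≈ -3.4769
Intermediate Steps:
Z = 1455 (Z = 25 - 5*(-286) = 25 + 1430 = 1455)
B(G, U) = 1455 + 87/G (B(G, U) = 87/G + 1455 = 1455 + 87/G)
-129271/37134 + B(690, -350)/335469 = -129271/37134 + (1455 + 87/690)/335469 = -129271*1/37134 + (1455 + 87*(1/690))*(1/335469) = -129271/37134 + (1455 + 29/230)*(1/335469) = -129271/37134 + (334679/230)*(1/335469) = -129271/37134 + 334679/77157870 = -830153920232/238765028715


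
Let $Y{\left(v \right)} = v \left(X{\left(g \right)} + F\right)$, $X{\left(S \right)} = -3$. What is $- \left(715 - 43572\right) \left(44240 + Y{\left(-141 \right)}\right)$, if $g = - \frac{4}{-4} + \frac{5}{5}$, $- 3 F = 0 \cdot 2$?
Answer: $1914122191$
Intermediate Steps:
$F = 0$ ($F = - \frac{0 \cdot 2}{3} = \left(- \frac{1}{3}\right) 0 = 0$)
$g = 2$ ($g = \left(-4\right) \left(- \frac{1}{4}\right) + 5 \cdot \frac{1}{5} = 1 + 1 = 2$)
$Y{\left(v \right)} = - 3 v$ ($Y{\left(v \right)} = v \left(-3 + 0\right) = v \left(-3\right) = - 3 v$)
$- \left(715 - 43572\right) \left(44240 + Y{\left(-141 \right)}\right) = - \left(715 - 43572\right) \left(44240 - -423\right) = - \left(-42857\right) \left(44240 + 423\right) = - \left(-42857\right) 44663 = \left(-1\right) \left(-1914122191\right) = 1914122191$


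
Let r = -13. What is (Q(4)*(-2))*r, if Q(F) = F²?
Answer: 416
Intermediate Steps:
(Q(4)*(-2))*r = (4²*(-2))*(-13) = (16*(-2))*(-13) = -32*(-13) = 416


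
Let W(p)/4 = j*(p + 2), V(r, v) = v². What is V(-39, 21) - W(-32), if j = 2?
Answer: 681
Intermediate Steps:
W(p) = 16 + 8*p (W(p) = 4*(2*(p + 2)) = 4*(2*(2 + p)) = 4*(4 + 2*p) = 16 + 8*p)
V(-39, 21) - W(-32) = 21² - (16 + 8*(-32)) = 441 - (16 - 256) = 441 - 1*(-240) = 441 + 240 = 681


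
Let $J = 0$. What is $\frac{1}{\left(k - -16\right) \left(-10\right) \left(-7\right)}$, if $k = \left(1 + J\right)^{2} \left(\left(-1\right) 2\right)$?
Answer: $\frac{1}{980} \approx 0.0010204$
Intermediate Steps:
$k = -2$ ($k = \left(1 + 0\right)^{2} \left(\left(-1\right) 2\right) = 1^{2} \left(-2\right) = 1 \left(-2\right) = -2$)
$\frac{1}{\left(k - -16\right) \left(-10\right) \left(-7\right)} = \frac{1}{\left(-2 - -16\right) \left(-10\right) \left(-7\right)} = \frac{1}{\left(-2 + 16\right) \left(-10\right) \left(-7\right)} = \frac{1}{14 \left(-10\right) \left(-7\right)} = \frac{1}{\left(-140\right) \left(-7\right)} = \frac{1}{980}$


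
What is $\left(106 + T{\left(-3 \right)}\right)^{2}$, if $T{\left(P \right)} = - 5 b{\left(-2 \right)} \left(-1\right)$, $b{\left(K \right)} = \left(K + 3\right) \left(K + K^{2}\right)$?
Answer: $13456$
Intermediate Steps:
$b{\left(K \right)} = \left(3 + K\right) \left(K + K^{2}\right)$
$T{\left(P \right)} = 10$ ($T{\left(P \right)} = - 5 \left(- 2 \left(3 + \left(-2\right)^{2} + 4 \left(-2\right)\right)\right) \left(-1\right) = - 5 \left(- 2 \left(3 + 4 - 8\right)\right) \left(-1\right) = - 5 \left(\left(-2\right) \left(-1\right)\right) \left(-1\right) = \left(-5\right) 2 \left(-1\right) = \left(-10\right) \left(-1\right) = 10$)
$\left(106 + T{\left(-3 \right)}\right)^{2} = \left(106 + 10\right)^{2} = 116^{2} = 13456$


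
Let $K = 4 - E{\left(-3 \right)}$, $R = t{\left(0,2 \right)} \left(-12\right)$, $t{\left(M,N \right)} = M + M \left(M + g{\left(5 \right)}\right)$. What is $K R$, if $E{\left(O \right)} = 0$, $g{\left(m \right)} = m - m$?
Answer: $0$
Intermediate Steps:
$g{\left(m \right)} = 0$
$t{\left(M,N \right)} = M + M^{2}$ ($t{\left(M,N \right)} = M + M \left(M + 0\right) = M + M M = M + M^{2}$)
$R = 0$ ($R = 0 \left(1 + 0\right) \left(-12\right) = 0 \cdot 1 \left(-12\right) = 0 \left(-12\right) = 0$)
$K = 4$ ($K = 4 - 0 = 4 + 0 = 4$)
$K R = 4 \cdot 0 = 0$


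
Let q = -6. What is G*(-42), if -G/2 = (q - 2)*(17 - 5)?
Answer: -8064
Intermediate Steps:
G = 192 (G = -2*(-6 - 2)*(17 - 5) = -(-16)*12 = -2*(-96) = 192)
G*(-42) = 192*(-42) = -8064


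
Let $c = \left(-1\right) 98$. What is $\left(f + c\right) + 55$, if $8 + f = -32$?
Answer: $-83$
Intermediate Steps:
$f = -40$ ($f = -8 - 32 = -40$)
$c = -98$
$\left(f + c\right) + 55 = \left(-40 - 98\right) + 55 = -138 + 55 = -83$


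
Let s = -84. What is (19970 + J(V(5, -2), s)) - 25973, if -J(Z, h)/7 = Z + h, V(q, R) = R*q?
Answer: -5345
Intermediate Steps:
J(Z, h) = -7*Z - 7*h (J(Z, h) = -7*(Z + h) = -7*Z - 7*h)
(19970 + J(V(5, -2), s)) - 25973 = (19970 + (-(-14)*5 - 7*(-84))) - 25973 = (19970 + (-7*(-10) + 588)) - 25973 = (19970 + (70 + 588)) - 25973 = (19970 + 658) - 25973 = 20628 - 25973 = -5345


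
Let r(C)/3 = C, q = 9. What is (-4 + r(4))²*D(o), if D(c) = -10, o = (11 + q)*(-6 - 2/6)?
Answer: -640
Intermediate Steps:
r(C) = 3*C
o = -380/3 (o = (11 + 9)*(-6 - 2/6) = 20*(-6 - 2*⅙) = 20*(-6 - ⅓) = 20*(-19/3) = -380/3 ≈ -126.67)
(-4 + r(4))²*D(o) = (-4 + 3*4)²*(-10) = (-4 + 12)²*(-10) = 8²*(-10) = 64*(-10) = -640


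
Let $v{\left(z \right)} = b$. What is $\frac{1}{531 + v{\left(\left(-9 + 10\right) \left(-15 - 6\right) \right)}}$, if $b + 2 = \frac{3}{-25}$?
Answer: $\frac{25}{13222} \approx 0.0018908$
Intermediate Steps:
$b = - \frac{53}{25}$ ($b = -2 + \frac{3}{-25} = -2 + 3 \left(- \frac{1}{25}\right) = -2 - \frac{3}{25} = - \frac{53}{25} \approx -2.12$)
$v{\left(z \right)} = - \frac{53}{25}$
$\frac{1}{531 + v{\left(\left(-9 + 10\right) \left(-15 - 6\right) \right)}} = \frac{1}{531 - \frac{53}{25}} = \frac{1}{\frac{13222}{25}} = \frac{25}{13222}$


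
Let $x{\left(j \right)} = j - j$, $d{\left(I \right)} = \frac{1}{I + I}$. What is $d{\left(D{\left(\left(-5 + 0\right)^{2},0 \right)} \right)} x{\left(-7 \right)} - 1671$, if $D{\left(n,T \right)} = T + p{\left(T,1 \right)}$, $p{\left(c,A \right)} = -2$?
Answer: $-1671$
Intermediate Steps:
$D{\left(n,T \right)} = -2 + T$ ($D{\left(n,T \right)} = T - 2 = -2 + T$)
$d{\left(I \right)} = \frac{1}{2 I}$
$x{\left(j \right)} = 0$
$d{\left(D{\left(\left(-5 + 0\right)^{2},0 \right)} \right)} x{\left(-7 \right)} - 1671 = \frac{1}{2 \left(-2 + 0\right)} 0 - 1671 = \frac{1}{2 \left(-2\right)} 0 - 1671 = \frac{1}{2} \left(- \frac{1}{2}\right) 0 - 1671 = \left(- \frac{1}{4}\right) 0 - 1671 = 0 - 1671 = -1671$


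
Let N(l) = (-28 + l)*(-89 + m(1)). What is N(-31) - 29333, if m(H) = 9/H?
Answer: -24613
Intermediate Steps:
N(l) = 2240 - 80*l (N(l) = (-28 + l)*(-89 + 9/1) = (-28 + l)*(-89 + 9*1) = (-28 + l)*(-89 + 9) = (-28 + l)*(-80) = 2240 - 80*l)
N(-31) - 29333 = (2240 - 80*(-31)) - 29333 = (2240 + 2480) - 29333 = 4720 - 29333 = -24613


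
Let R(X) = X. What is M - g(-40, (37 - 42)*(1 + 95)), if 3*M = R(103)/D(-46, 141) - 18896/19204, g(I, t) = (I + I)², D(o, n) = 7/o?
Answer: -222678202/33607 ≈ -6625.9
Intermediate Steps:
g(I, t) = 4*I² (g(I, t) = (2*I)² = 4*I²)
M = -7593402/33607 (M = (103/((7/(-46))) - 18896/19204)/3 = (103/((7*(-1/46))) - 18896*1/19204)/3 = (103/(-7/46) - 4724/4801)/3 = (103*(-46/7) - 4724/4801)/3 = (-4738/7 - 4724/4801)/3 = (⅓)*(-22780206/33607) = -7593402/33607 ≈ -225.95)
M - g(-40, (37 - 42)*(1 + 95)) = -7593402/33607 - 4*(-40)² = -7593402/33607 - 4*1600 = -7593402/33607 - 1*6400 = -7593402/33607 - 6400 = -222678202/33607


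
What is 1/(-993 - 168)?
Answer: -1/1161 ≈ -0.00086133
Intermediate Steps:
1/(-993 - 168) = 1/(-1161) = -1/1161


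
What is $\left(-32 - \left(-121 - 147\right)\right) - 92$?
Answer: $144$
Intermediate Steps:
$\left(-32 - \left(-121 - 147\right)\right) - 92 = \left(-32 - -268\right) - 92 = \left(-32 + 268\right) - 92 = 236 - 92 = 144$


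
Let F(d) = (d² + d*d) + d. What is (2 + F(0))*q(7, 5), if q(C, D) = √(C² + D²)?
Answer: 2*√74 ≈ 17.205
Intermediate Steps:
F(d) = d + 2*d² (F(d) = (d² + d²) + d = 2*d² + d = d + 2*d²)
(2 + F(0))*q(7, 5) = (2 + 0*(1 + 2*0))*√(7² + 5²) = (2 + 0*(1 + 0))*√(49 + 25) = (2 + 0*1)*√74 = (2 + 0)*√74 = 2*√74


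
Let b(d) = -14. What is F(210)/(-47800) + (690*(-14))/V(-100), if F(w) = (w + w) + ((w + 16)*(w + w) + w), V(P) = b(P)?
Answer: 657729/956 ≈ 688.00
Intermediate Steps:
V(P) = -14
F(w) = 3*w + 2*w*(16 + w) (F(w) = 2*w + ((16 + w)*(2*w) + w) = 2*w + (2*w*(16 + w) + w) = 2*w + (w + 2*w*(16 + w)) = 3*w + 2*w*(16 + w))
F(210)/(-47800) + (690*(-14))/V(-100) = (210*(35 + 2*210))/(-47800) + (690*(-14))/(-14) = (210*(35 + 420))*(-1/47800) - 9660*(-1/14) = (210*455)*(-1/47800) + 690 = 95550*(-1/47800) + 690 = -1911/956 + 690 = 657729/956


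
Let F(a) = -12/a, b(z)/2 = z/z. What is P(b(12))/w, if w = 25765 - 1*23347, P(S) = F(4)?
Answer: -1/806 ≈ -0.0012407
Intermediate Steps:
b(z) = 2 (b(z) = 2*(z/z) = 2*1 = 2)
P(S) = -3 (P(S) = -12/4 = -12*¼ = -3)
w = 2418 (w = 25765 - 23347 = 2418)
P(b(12))/w = -3/2418 = -3*1/2418 = -1/806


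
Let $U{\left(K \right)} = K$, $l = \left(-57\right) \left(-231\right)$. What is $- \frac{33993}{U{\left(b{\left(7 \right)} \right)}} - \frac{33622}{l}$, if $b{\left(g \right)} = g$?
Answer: $- \frac{63974455}{13167} \approx -4858.7$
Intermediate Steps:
$l = 13167$
$- \frac{33993}{U{\left(b{\left(7 \right)} \right)}} - \frac{33622}{l} = - \frac{33993}{7} - \frac{33622}{13167} = - \frac{63974455}{13167}$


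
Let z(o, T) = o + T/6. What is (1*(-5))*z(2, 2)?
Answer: -35/3 ≈ -11.667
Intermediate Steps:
z(o, T) = o + T/6 (z(o, T) = o + T*(1/6) = o + T/6)
(1*(-5))*z(2, 2) = (1*(-5))*(2 + (1/6)*2) = -5*(2 + 1/3) = -5*7/3 = -35/3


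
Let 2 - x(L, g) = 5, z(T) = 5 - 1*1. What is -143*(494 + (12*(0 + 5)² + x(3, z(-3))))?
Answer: -113113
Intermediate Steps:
z(T) = 4 (z(T) = 5 - 1 = 4)
x(L, g) = -3 (x(L, g) = 2 - 1*5 = 2 - 5 = -3)
-143*(494 + (12*(0 + 5)² + x(3, z(-3)))) = -143*(494 + (12*(0 + 5)² - 3)) = -143*(494 + (12*5² - 3)) = -143*(494 + (12*25 - 3)) = -143*(494 + (300 - 3)) = -143*(494 + 297) = -143*791 = -113113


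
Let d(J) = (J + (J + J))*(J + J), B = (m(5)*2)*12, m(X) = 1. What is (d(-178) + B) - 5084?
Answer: 185044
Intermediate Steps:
B = 24 (B = (1*2)*12 = 2*12 = 24)
d(J) = 6*J² (d(J) = (J + 2*J)*(2*J) = (3*J)*(2*J) = 6*J²)
(d(-178) + B) - 5084 = (6*(-178)² + 24) - 5084 = (6*31684 + 24) - 5084 = (190104 + 24) - 5084 = 190128 - 5084 = 185044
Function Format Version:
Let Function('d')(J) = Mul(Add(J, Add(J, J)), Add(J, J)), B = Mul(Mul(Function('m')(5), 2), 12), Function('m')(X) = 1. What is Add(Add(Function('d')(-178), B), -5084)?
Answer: 185044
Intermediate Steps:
B = 24 (B = Mul(Mul(1, 2), 12) = Mul(2, 12) = 24)
Function('d')(J) = Mul(6, Pow(J, 2)) (Function('d')(J) = Mul(Add(J, Mul(2, J)), Mul(2, J)) = Mul(Mul(3, J), Mul(2, J)) = Mul(6, Pow(J, 2)))
Add(Add(Function('d')(-178), B), -5084) = Add(Add(Mul(6, Pow(-178, 2)), 24), -5084) = Add(Add(Mul(6, 31684), 24), -5084) = Add(Add(190104, 24), -5084) = Add(190128, -5084) = 185044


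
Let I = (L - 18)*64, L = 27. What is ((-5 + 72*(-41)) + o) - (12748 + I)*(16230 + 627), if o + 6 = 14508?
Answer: -224591123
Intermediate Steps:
o = 14502 (o = -6 + 14508 = 14502)
I = 576 (I = (27 - 18)*64 = 9*64 = 576)
((-5 + 72*(-41)) + o) - (12748 + I)*(16230 + 627) = ((-5 + 72*(-41)) + 14502) - (12748 + 576)*(16230 + 627) = ((-5 - 2952) + 14502) - 13324*16857 = (-2957 + 14502) - 1*224602668 = 11545 - 224602668 = -224591123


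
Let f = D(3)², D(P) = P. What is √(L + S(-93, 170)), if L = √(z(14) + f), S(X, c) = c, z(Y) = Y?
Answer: √(170 + √23) ≈ 13.221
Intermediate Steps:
f = 9 (f = 3² = 9)
L = √23 (L = √(14 + 9) = √23 ≈ 4.7958)
√(L + S(-93, 170)) = √(√23 + 170) = √(170 + √23)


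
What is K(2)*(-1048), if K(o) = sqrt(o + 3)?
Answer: -1048*sqrt(5) ≈ -2343.4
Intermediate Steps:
K(o) = sqrt(3 + o)
K(2)*(-1048) = sqrt(3 + 2)*(-1048) = sqrt(5)*(-1048) = -1048*sqrt(5)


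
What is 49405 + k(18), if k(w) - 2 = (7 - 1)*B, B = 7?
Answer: 49449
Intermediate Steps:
k(w) = 44 (k(w) = 2 + (7 - 1)*7 = 2 + 6*7 = 2 + 42 = 44)
49405 + k(18) = 49405 + 44 = 49449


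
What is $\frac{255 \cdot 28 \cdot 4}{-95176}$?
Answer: $- \frac{3570}{11897} \approx -0.30008$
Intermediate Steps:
$\frac{255 \cdot 28 \cdot 4}{-95176} = 255 \cdot 112 \left(- \frac{1}{95176}\right) = 28560 \left(- \frac{1}{95176}\right) = - \frac{3570}{11897}$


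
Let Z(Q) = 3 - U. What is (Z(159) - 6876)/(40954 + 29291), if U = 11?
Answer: -6884/70245 ≈ -0.098000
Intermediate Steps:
Z(Q) = -8 (Z(Q) = 3 - 1*11 = 3 - 11 = -8)
(Z(159) - 6876)/(40954 + 29291) = (-8 - 6876)/(40954 + 29291) = -6884/70245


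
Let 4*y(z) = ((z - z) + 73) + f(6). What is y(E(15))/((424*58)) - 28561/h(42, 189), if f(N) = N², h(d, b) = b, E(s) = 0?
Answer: -2809467847/18591552 ≈ -151.12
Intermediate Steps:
y(z) = 109/4 (y(z) = (((z - z) + 73) + 6²)/4 = ((0 + 73) + 36)/4 = (73 + 36)/4 = (¼)*109 = 109/4)
y(E(15))/((424*58)) - 28561/h(42, 189) = 109/(4*((424*58))) - 28561/189 = (109/4)/24592 - 28561*1/189 = (109/4)*(1/24592) - 28561/189 = 109/98368 - 28561/189 = -2809467847/18591552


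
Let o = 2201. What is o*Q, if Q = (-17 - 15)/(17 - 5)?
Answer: -17608/3 ≈ -5869.3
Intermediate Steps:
Q = -8/3 (Q = -32/12 = -32*1/12 = -8/3 ≈ -2.6667)
o*Q = 2201*(-8/3) = -17608/3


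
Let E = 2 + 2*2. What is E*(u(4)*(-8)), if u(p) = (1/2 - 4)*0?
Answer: 0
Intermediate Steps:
u(p) = 0 (u(p) = (½ - 4)*0 = -7/2*0 = 0)
E = 6 (E = 2 + 4 = 6)
E*(u(4)*(-8)) = 6*(0*(-8)) = 6*0 = 0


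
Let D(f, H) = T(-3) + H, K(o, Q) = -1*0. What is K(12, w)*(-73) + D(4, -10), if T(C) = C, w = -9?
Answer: -13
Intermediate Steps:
K(o, Q) = 0
D(f, H) = -3 + H
K(12, w)*(-73) + D(4, -10) = 0*(-73) + (-3 - 10) = 0 - 13 = -13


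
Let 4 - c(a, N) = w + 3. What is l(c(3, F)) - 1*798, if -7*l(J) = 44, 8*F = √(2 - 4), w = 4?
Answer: -5630/7 ≈ -804.29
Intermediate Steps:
F = I*√2/8 (F = √(2 - 4)/8 = √(-2)/8 = (I*√2)/8 = I*√2/8 ≈ 0.17678*I)
c(a, N) = -3 (c(a, N) = 4 - (4 + 3) = 4 - 1*7 = 4 - 7 = -3)
l(J) = -44/7 (l(J) = -⅐*44 = -44/7)
l(c(3, F)) - 1*798 = -44/7 - 1*798 = -44/7 - 798 = -5630/7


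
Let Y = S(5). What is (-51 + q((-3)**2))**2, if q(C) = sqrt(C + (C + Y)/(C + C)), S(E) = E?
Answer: 23497/9 - 68*sqrt(22) ≈ 2291.8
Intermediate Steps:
Y = 5
q(C) = sqrt(C + (5 + C)/(2*C)) (q(C) = sqrt(C + (C + 5)/(C + C)) = sqrt(C + (5 + C)/((2*C))) = sqrt(C + (5 + C)*(1/(2*C))) = sqrt(C + (5 + C)/(2*C)))
(-51 + q((-3)**2))**2 = (-51 + sqrt(2 + 4*(-3)**2 + 10/((-3)**2))/2)**2 = (-51 + sqrt(2 + 4*9 + 10/9)/2)**2 = (-51 + sqrt(2 + 36 + 10*(1/9))/2)**2 = (-51 + sqrt(2 + 36 + 10/9)/2)**2 = (-51 + sqrt(352/9)/2)**2 = (-51 + (4*sqrt(22)/3)/2)**2 = (-51 + 2*sqrt(22)/3)**2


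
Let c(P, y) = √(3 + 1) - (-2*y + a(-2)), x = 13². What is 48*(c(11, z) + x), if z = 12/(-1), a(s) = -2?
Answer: 7152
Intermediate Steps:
x = 169
z = -12 (z = 12*(-1) = -12)
c(P, y) = 4 + 2*y (c(P, y) = √(3 + 1) - (-2*y - 2) = √4 - (-2 - 2*y) = 2 + (2 + 2*y) = 4 + 2*y)
48*(c(11, z) + x) = 48*((4 + 2*(-12)) + 169) = 48*((4 - 24) + 169) = 48*(-20 + 169) = 48*149 = 7152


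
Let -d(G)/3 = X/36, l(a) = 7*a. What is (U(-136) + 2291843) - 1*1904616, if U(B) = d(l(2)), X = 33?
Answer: 1548897/4 ≈ 3.8722e+5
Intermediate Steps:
d(G) = -11/4 (d(G) = -99/36 = -3*11/12 = -11/4)
U(B) = -11/4
(U(-136) + 2291843) - 1*1904616 = (-11/4 + 2291843) - 1*1904616 = 9167361/4 - 1904616 = 1548897/4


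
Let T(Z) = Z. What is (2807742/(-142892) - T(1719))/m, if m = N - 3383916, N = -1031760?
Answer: 41406515/105160795832 ≈ 0.00039374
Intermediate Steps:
m = -4415676 (m = -1031760 - 3383916 = -4415676)
(2807742/(-142892) - T(1719))/m = (2807742/(-142892) - 1*1719)/(-4415676) = (2807742*(-1/142892) - 1719)*(-1/4415676) = (-1403871/71446 - 1719)*(-1/4415676) = -124219545/71446*(-1/4415676) = 41406515/105160795832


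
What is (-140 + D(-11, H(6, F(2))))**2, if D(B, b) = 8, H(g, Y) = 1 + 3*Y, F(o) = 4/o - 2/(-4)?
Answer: 17424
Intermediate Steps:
F(o) = 1/2 + 4/o (F(o) = 4/o - 2*(-1/4) = 4/o + 1/2 = 1/2 + 4/o)
(-140 + D(-11, H(6, F(2))))**2 = (-140 + 8)**2 = (-132)**2 = 17424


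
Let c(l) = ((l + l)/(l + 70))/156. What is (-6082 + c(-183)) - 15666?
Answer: -63895563/2938 ≈ -21748.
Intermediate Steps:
c(l) = l/(78*(70 + l)) (c(l) = ((2*l)/(70 + l))*(1/156) = (2*l/(70 + l))*(1/156) = l/(78*(70 + l)))
(-6082 + c(-183)) - 15666 = (-6082 + (1/78)*(-183)/(70 - 183)) - 15666 = (-6082 + (1/78)*(-183)/(-113)) - 15666 = (-6082 + (1/78)*(-183)*(-1/113)) - 15666 = (-6082 + 61/2938) - 15666 = -17868855/2938 - 15666 = -63895563/2938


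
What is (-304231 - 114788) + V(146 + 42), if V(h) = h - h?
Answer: -419019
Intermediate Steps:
V(h) = 0
(-304231 - 114788) + V(146 + 42) = (-304231 - 114788) + 0 = -419019 + 0 = -419019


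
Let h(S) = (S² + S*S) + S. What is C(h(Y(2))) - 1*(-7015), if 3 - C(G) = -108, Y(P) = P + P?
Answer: 7126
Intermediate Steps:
Y(P) = 2*P
h(S) = S + 2*S² (h(S) = (S² + S²) + S = 2*S² + S = S + 2*S²)
C(G) = 111 (C(G) = 3 - 1*(-108) = 3 + 108 = 111)
C(h(Y(2))) - 1*(-7015) = 111 - 1*(-7015) = 111 + 7015 = 7126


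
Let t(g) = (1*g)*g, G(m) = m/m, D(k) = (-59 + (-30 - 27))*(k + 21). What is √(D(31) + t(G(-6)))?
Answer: I*√6031 ≈ 77.66*I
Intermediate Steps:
D(k) = -2436 - 116*k (D(k) = (-59 - 57)*(21 + k) = -116*(21 + k) = -2436 - 116*k)
G(m) = 1
t(g) = g² (t(g) = g*g = g²)
√(D(31) + t(G(-6))) = √((-2436 - 116*31) + 1²) = √((-2436 - 3596) + 1) = √(-6032 + 1) = √(-6031) = I*√6031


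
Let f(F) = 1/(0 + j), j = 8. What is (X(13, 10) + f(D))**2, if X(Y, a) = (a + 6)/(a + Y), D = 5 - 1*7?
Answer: 22801/33856 ≈ 0.67347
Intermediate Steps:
D = -2 (D = 5 - 7 = -2)
X(Y, a) = (6 + a)/(Y + a)
f(F) = 1/8 (f(F) = 1/(0 + 8) = 1/8)
(X(13, 10) + f(D))**2 = ((6 + 10)/(13 + 10) + 1/8)**2 = (16/23 + 1/8)**2 = (151/184)**2 = 22801/33856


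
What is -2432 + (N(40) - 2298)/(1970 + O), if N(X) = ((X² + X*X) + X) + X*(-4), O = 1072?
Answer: -3698681/1521 ≈ -2431.7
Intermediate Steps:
N(X) = -3*X + 2*X² (N(X) = ((X² + X²) + X) - 4*X = (2*X² + X) - 4*X = (X + 2*X²) - 4*X = -3*X + 2*X²)
-2432 + (N(40) - 2298)/(1970 + O) = -2432 + (40*(-3 + 2*40) - 2298)/(1970 + 1072) = -2432 + (40*(-3 + 80) - 2298)/3042 = -2432 + (40*77 - 2298)*(1/3042) = -2432 + (3080 - 2298)*(1/3042) = -2432 + 782*(1/3042) = -2432 + 391/1521 = -3698681/1521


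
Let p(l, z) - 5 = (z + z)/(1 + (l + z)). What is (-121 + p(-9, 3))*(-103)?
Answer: 60358/5 ≈ 12072.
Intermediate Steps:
p(l, z) = 5 + 2*z/(1 + l + z) (p(l, z) = 5 + (z + z)/(1 + (l + z)) = 5 + (2*z)/(1 + l + z) = 5 + 2*z/(1 + l + z))
(-121 + p(-9, 3))*(-103) = (-121 + (5 + 5*(-9) + 7*3)/(1 - 9 + 3))*(-103) = (-121 + (5 - 45 + 21)/(-5))*(-103) = (-121 - ⅕*(-19))*(-103) = (-121 + 19/5)*(-103) = -586/5*(-103) = 60358/5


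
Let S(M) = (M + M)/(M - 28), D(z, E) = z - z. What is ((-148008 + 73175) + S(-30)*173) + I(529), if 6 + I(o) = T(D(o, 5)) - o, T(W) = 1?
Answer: -2180453/29 ≈ -75188.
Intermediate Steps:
D(z, E) = 0
S(M) = 2*M/(-28 + M) (S(M) = (2*M)/(-28 + M) = 2*M/(-28 + M))
I(o) = -5 - o (I(o) = -6 + (1 - o) = -5 - o)
((-148008 + 73175) + S(-30)*173) + I(529) = ((-148008 + 73175) + (2*(-30)/(-28 - 30))*173) + (-5 - 1*529) = (-74833 + (2*(-30)/(-58))*173) + (-5 - 529) = (-74833 + (2*(-30)*(-1/58))*173) - 534 = (-74833 + (30/29)*173) - 534 = (-74833 + 5190/29) - 534 = -2164967/29 - 534 = -2180453/29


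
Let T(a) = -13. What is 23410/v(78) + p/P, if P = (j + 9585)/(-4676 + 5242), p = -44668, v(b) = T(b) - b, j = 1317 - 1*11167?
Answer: 2294466358/24115 ≈ 95147.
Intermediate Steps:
j = -9850 (j = 1317 - 11167 = -9850)
v(b) = -13 - b
P = -265/566 (P = (-9850 + 9585)/(-4676 + 5242) = -265/566 ≈ -0.46820)
23410/v(78) + p/P = 23410/(-13 - 1*78) - 44668/(-265/566) = 23410/(-13 - 78) - 44668*(-566/265) = 23410/(-91) + 25282088/265 = 23410*(-1/91) + 25282088/265 = -23410/91 + 25282088/265 = 2294466358/24115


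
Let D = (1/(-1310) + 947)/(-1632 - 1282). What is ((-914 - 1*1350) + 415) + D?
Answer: -7059502229/3817340 ≈ -1849.3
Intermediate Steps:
D = -1240569/3817340 (D = (-1/1310 + 947)/(-2914) = (1240569/1310)*(-1/2914) = -1240569/3817340 ≈ -0.32498)
((-914 - 1*1350) + 415) + D = ((-914 - 1*1350) + 415) - 1240569/3817340 = ((-914 - 1350) + 415) - 1240569/3817340 = (-2264 + 415) - 1240569/3817340 = -1849 - 1240569/3817340 = -7059502229/3817340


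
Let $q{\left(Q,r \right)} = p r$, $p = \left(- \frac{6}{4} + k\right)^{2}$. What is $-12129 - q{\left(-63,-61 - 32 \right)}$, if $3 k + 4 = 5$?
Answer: $- \frac{144029}{12} \approx -12002.0$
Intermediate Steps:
$k = \frac{1}{3}$ ($k = - \frac{4}{3} + \frac{1}{3} \cdot 5 = - \frac{4}{3} + \frac{5}{3} = \frac{1}{3} \approx 0.33333$)
$p = \frac{49}{36}$ ($p = \left(- \frac{6}{4} + \frac{1}{3}\right)^{2} = \left(\left(-6\right) \frac{1}{4} + \frac{1}{3}\right)^{2} = \left(- \frac{3}{2} + \frac{1}{3}\right)^{2} = \left(- \frac{7}{6}\right)^{2} = \frac{49}{36} \approx 1.3611$)
$q{\left(Q,r \right)} = \frac{49 r}{36}$
$-12129 - q{\left(-63,-61 - 32 \right)} = -12129 - \frac{49 \left(-61 - 32\right)}{36} = -12129 - \frac{49}{36} \left(-93\right) = -12129 - - \frac{1519}{12} = -12129 + \frac{1519}{12} = - \frac{144029}{12}$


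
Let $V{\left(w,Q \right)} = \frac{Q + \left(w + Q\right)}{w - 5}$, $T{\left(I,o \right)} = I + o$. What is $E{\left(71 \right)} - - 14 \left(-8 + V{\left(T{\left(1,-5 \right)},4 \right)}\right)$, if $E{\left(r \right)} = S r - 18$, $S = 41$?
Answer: $\frac{24973}{9} \approx 2774.8$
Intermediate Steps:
$V{\left(w,Q \right)} = \frac{w + 2 Q}{-5 + w}$ ($V{\left(w,Q \right)} = \frac{Q + \left(Q + w\right)}{-5 + w} = \frac{w + 2 Q}{-5 + w}$)
$E{\left(r \right)} = -18 + 41 r$ ($E{\left(r \right)} = 41 r - 18 = -18 + 41 r$)
$E{\left(71 \right)} - - 14 \left(-8 + V{\left(T{\left(1,-5 \right)},4 \right)}\right) = \left(-18 + 41 \cdot 71\right) - - 14 \left(-8 + \frac{\left(1 - 5\right) + 2 \cdot 4}{-5 + \left(1 - 5\right)}\right) = \left(-18 + 2911\right) - - 14 \left(-8 + \frac{-4 + 8}{-5 - 4}\right) = 2893 - - 14 \left(-8 + \frac{1}{-9} \cdot 4\right) = 2893 - - 14 \left(-8 - \frac{4}{9}\right) = 2893 - \left(-14\right) \left(- \frac{76}{9}\right) = 2893 - \frac{1064}{9} = \frac{24973}{9}$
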